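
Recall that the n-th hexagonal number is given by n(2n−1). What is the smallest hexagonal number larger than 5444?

5565

Solve n(2n−1) > 5444 for integer n.
The largest n with value ≤ 5444 is 52 (since 5356 ≤ 5444 < 5565), so the first above is n = 53, value 5565.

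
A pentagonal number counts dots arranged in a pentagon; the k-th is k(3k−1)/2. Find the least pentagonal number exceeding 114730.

Solve n(3n−1)/2 > 114730 for integer n.
The largest n with value ≤ 114730 is 276 (since 114126 ≤ 114730 < 114955), so the first above is n = 277, value 114955.

114955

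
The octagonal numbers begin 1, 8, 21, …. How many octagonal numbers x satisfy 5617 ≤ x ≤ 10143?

15

The n-th octagonal number is n(3n−2).
Smallest index with value ≥ 5617: n = 44 (giving 5720).
Largest index with value ≤ 10143: n = 58 (giving 9976).
Indices 44 through 58: 15 terms.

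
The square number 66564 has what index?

258

We need n² = 66564, so n = √66564 = 258.
Check: 258² = 66564. ✓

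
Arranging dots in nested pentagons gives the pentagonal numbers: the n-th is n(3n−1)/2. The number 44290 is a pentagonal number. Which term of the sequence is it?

172

Set n(3n−1)/2 = 44290, giving 3n² − n − 88580 = 0.
The discriminant is 1 + 24·44290 = 1062961, and √1062961 = 1031.
So n = (1 + 1031) / 6 = 1032/6 = 172.
Check: 172·(3·172 − 1)/2 = 44290. ✓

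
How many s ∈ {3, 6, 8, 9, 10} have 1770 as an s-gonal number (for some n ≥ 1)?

2

s = 3: P(3, 59) = 1770. ✓
s = 6: P(6, 30) = 1770. ✓
s = 8: P(8, 24) = 1680 and P(8, 25) = 1825; 1770 is not s-gonal.
s = 9: P(9, 22) = 1639 and P(9, 23) = 1794; 1770 is not s-gonal.
s = 10: P(10, 21) = 1701 and P(10, 22) = 1870; 1770 is not s-gonal.
Hits: s ∈ {3, 6} → 2.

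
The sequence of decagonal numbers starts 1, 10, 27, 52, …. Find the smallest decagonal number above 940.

976

Solve n(4n−3) > 940 for integer n.
The largest n with value ≤ 940 is 15 (since 855 ≤ 940 < 976), so the first above is n = 16, value 976.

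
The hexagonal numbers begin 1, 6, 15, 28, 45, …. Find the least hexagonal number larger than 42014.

42486

Solve n(2n−1) > 42014 for integer n.
The largest n with value ≤ 42014 is 145 (since 41905 ≤ 42014 < 42486), so the first above is n = 146, value 42486.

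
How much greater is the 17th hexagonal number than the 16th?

65

Consecutive hexagonal numbers differ by 4n − 3: here 4·17 − 3 = 65.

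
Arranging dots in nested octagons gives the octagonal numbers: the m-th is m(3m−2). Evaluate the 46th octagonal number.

The 46th octagonal number is n(3n−2) with n = 46.
46·(3·46 − 2) = 46·136 = 6256.

6256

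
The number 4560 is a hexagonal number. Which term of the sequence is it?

48

Set n(2n−1) = 4560, giving 2n² − n − 4560 = 0.
The discriminant is 1 + 8·4560 = 36481, and √36481 = 191.
So n = (1 + 191) / 4 = 192/4 = 48.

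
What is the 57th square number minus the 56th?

113

n² − (n−1)² = 2n − 1, so 57² − 56² = 2·57 − 1 = 113.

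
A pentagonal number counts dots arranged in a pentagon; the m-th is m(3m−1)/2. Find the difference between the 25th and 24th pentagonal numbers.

73

Consecutive pentagonal numbers differ by 3n − 2: here 3·25 − 2 = 73.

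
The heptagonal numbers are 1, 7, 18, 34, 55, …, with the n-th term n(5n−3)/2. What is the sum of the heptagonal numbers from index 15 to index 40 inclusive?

51740

Σ i(5i−3)/2 = (5Σi² − 3Σi) / 2 over i = 15..40.
Σi = 820 − 105 = 715 and Σi² = 22140 − 1015 = 21125.
(5·21125 − 3·715) / 2 = 103480/2 = 51740.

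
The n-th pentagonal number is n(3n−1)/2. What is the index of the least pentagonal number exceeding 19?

4

Solve n(3n−1)/2 > 19 for integer n.
The largest n with value ≤ 19 is 3 (since 12 ≤ 19 < 22), so the first above is n = 4, value 22.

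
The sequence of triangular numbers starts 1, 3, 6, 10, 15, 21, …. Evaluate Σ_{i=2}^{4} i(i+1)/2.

Σ i(i+1)/2 = (Σi² + Σi) / 2 over i = 2..4.
Σi = 10 − 1 = 9 and Σi² = 30 − 1 = 29.
(1·29 + 1·9) / 2 = 38/2 = 19.

19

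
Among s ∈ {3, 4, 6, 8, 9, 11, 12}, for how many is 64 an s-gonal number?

s = 3: P(3, 10) = 55 and P(3, 11) = 66; 64 is not s-gonal.
s = 4: P(4, 8) = 64. ✓
s = 6: P(6, 5) = 45 and P(6, 6) = 66; 64 is not s-gonal.
s = 8: P(8, 4) = 40 and P(8, 5) = 65; 64 is not s-gonal.
s = 9: P(9, 4) = 46 and P(9, 5) = 75; 64 is not s-gonal.
s = 11: P(11, 4) = 58 and P(11, 5) = 95; 64 is not s-gonal.
s = 12: P(12, 4) = 64. ✓
Hits: s ∈ {4, 12} → 2.

2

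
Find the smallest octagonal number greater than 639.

645

Solve n(3n−2) > 639 for integer n.
The largest n with value ≤ 639 is 14 (since 560 ≤ 639 < 645), so the first above is n = 15, value 645.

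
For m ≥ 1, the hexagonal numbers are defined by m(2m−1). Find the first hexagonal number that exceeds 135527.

135981

Solve n(2n−1) > 135527 for integer n.
The largest n with value ≤ 135527 is 260 (since 134940 ≤ 135527 < 135981), so the first above is n = 261, value 135981.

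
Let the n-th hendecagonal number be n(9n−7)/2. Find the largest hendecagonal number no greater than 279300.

Solve n(9n−7)/2 ≤ 279300 for integer n.
n = 249 gives 278133 ≤ 279300, while n = 250 gives 280375 > 279300; so the answer is 278133.

278133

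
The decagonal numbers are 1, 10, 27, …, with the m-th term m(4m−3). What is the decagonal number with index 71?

19951

71·(4·71 − 3) = 71·281 = 19951.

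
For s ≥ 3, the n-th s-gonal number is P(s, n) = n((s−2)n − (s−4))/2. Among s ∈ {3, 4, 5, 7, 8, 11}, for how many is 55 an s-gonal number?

2

s = 3: P(3, 10) = 55. ✓
s = 4: P(4, 7) = 49 and P(4, 8) = 64; 55 is not s-gonal.
s = 5: P(5, 6) = 51 and P(5, 7) = 70; 55 is not s-gonal.
s = 7: P(7, 5) = 55. ✓
s = 8: P(8, 4) = 40 and P(8, 5) = 65; 55 is not s-gonal.
s = 11: P(11, 3) = 30 and P(11, 4) = 58; 55 is not s-gonal.
Hits: s ∈ {3, 7} → 2.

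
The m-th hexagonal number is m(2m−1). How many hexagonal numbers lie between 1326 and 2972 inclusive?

13

The n-th hexagonal number is n(2n−1).
Smallest index with value ≥ 1326: n = 26 (giving 1326).
Largest index with value ≤ 2972: n = 38 (giving 2850).
Indices 26 through 38: 13 terms.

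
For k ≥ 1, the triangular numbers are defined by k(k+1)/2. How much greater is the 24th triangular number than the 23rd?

24

Consecutive triangular numbers differ by n: T_{24} − T_{23} = 24.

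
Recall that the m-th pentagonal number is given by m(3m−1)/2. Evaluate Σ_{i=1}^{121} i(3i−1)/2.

Σ i(3i−1)/2 = (3Σi² − Σi) / 2 over i = 1..121.
Σi = 7381 and Σi² = 597861.
(3·597861 − 1·7381) / 2 = 1786202/2 = 893101.

893101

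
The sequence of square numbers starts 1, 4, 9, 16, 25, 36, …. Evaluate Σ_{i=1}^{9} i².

Σ_{i=1}^{9} i² = 9·10·19/6 = 285.

285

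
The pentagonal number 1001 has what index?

26

Set n(3n−1)/2 = 1001, giving 3n² − n − 2002 = 0.
The discriminant is 1 + 24·1001 = 24025, and √24025 = 155.
So n = (1 + 155) / 6 = 156/6 = 26.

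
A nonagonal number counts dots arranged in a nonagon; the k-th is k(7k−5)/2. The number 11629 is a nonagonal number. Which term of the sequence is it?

58

Set n(7n−5)/2 = 11629, giving 7n² − 5n − 23258 = 0.
The discriminant is 25 + 56·11629 = 651249, and √651249 = 807.
So n = (5 + 807) / 14 = 812/14 = 58.
Check: 58·(7·58 − 5)/2 = 11629. ✓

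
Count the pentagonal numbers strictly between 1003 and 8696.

The n-th pentagonal number is n(3n−1)/2.
Smallest index with value > 1003: n = 27 (giving 1080).
Largest index with value < 8696: n = 76 (giving 8626).
Indices 27 through 76: 50 terms.

50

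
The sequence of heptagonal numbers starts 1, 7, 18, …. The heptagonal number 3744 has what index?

Set n(5n−3)/2 = 3744, giving 5n² − 3n − 7488 = 0.
The discriminant is 9 + 40·3744 = 149769, and √149769 = 387.
So n = (3 + 387) / 10 = 390/10 = 39.

39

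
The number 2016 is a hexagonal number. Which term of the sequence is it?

Set n(2n−1) = 2016, giving 2n² − n − 2016 = 0.
So n = (1 + 127) / 4 = 128/4 = 32.

32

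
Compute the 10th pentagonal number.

145

The 10th pentagonal number is n(3n−1)/2 with n = 10.
10·(3·10 − 1)/2 = 10·29/2 = 145.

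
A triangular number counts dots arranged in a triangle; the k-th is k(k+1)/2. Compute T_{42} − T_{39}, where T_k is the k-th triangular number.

123

42·43/2 = 903 and 39·40/2 = 780.
Difference: 903 − 780 = 123.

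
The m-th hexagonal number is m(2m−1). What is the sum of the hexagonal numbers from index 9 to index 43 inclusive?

53550

Σ i(2i−1) = 2Σi² − Σi over i = 9..43.
Σi = 946 − 36 = 910 and Σi² = 27434 − 204 = 27230.
2·27230 − 1·910 = 53550.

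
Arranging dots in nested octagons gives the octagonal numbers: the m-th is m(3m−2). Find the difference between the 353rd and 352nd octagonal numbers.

2113

Consecutive octagonal numbers differ by 6n − 5: here 6·353 − 5 = 2113.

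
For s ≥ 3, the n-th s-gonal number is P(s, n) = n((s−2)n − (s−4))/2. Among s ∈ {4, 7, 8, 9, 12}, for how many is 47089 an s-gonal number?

s = 4: P(4, 217) = 47089. ✓
s = 7: P(7, 137) = 46717 and P(7, 138) = 47403; 47089 is not s-gonal.
s = 8: P(8, 125) = 46625 and P(8, 126) = 47376; 47089 is not s-gonal.
s = 9: P(9, 116) = 46806 and P(9, 117) = 47619; 47089 is not s-gonal.
s = 12: P(12, 97) = 46657 and P(12, 98) = 47628; 47089 is not s-gonal.
Hits: s ∈ {4} → 1.

1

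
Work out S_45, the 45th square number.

45² = 2025.

2025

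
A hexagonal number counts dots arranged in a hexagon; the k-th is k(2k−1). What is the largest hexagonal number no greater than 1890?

1770

Solve n(2n−1) ≤ 1890 for integer n.
n = 30 gives 1770 ≤ 1890, while n = 31 gives 1891 > 1890; so the answer is 1770.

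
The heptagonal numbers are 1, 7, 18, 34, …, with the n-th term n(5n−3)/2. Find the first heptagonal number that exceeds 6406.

6426

Solve n(5n−3)/2 > 6406 for integer n.
The largest n with value ≤ 6406 is 50 (since 6175 ≤ 6406 < 6426), so the first above is n = 51, value 6426.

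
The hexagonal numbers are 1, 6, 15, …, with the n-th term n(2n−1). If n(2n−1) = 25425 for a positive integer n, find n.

113

Set n(2n−1) = 25425, giving 2n² − n − 25425 = 0.
The discriminant is 1 + 8·25425 = 203401, and √203401 = 451.
So n = (1 + 451) / 4 = 452/4 = 113.
Check: 113·(2·113 − 1) = 25425. ✓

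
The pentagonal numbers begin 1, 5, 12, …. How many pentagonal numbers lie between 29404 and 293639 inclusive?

The n-th pentagonal number is n(3n−1)/2.
Smallest index with value ≥ 29404: n = 141 (giving 29751).
Largest index with value ≤ 293639: n = 442 (giving 292825).
Indices 141 through 442: 302 terms.

302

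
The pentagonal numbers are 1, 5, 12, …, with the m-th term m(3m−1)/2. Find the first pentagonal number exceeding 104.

117

Solve n(3n−1)/2 > 104 for integer n.
The largest n with value ≤ 104 is 8 (since 92 ≤ 104 < 117), so the first above is n = 9, value 117.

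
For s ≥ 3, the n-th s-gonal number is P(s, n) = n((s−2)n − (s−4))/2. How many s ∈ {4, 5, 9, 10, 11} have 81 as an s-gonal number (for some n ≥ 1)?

1

s = 4: P(4, 9) = 81. ✓
s = 5: P(5, 7) = 70 and P(5, 8) = 92; 81 is not s-gonal.
s = 9: P(9, 5) = 75 and P(9, 6) = 111; 81 is not s-gonal.
s = 10: P(10, 4) = 52 and P(10, 5) = 85; 81 is not s-gonal.
s = 11: P(11, 4) = 58 and P(11, 5) = 95; 81 is not s-gonal.
Hits: s ∈ {4} → 1.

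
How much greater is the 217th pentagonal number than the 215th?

1295

217·(3·217 − 1)/2 = 70525 and 215·(3·215 − 1)/2 = 69230.
Difference: 70525 − 69230 = 1295.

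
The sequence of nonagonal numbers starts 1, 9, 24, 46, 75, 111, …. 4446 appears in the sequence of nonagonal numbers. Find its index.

Set n(7n−5)/2 = 4446, giving 7n² − 5n − 8892 = 0.
The discriminant is 25 + 56·4446 = 249001, and √249001 = 499.
So n = (5 + 499) / 14 = 504/14 = 36.

36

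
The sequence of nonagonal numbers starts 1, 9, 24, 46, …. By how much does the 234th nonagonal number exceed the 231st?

4875

234·(7·234 − 5)/2 = 191061 and 231·(7·231 − 5)/2 = 186186.
Difference: 191061 − 186186 = 4875.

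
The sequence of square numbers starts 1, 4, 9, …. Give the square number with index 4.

16

The 4th square number is n² with n = 4.
4² = 16.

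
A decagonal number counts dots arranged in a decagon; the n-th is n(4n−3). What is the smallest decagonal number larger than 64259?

65152

Solve n(4n−3) > 64259 for integer n.
The largest n with value ≤ 64259 is 127 (since 64135 ≤ 64259 < 65152), so the first above is n = 128, value 65152.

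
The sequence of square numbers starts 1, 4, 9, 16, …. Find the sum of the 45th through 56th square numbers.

Σ_{i=45}^{56} i² = 60116 − 29370 = 30746.

30746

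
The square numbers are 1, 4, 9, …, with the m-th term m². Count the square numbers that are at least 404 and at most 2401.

29

The n-th square number is n².
Smallest index with value ≥ 404: n = 21 (giving 441).
Largest index with value ≤ 2401: n = 49 (giving 2401).
Indices 21 through 49: 29 terms.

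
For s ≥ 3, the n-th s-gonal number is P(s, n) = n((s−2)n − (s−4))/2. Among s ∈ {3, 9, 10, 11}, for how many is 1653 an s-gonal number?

1

s = 3: P(3, 57) = 1653. ✓
s = 9: P(9, 22) = 1639 and P(9, 23) = 1794; 1653 is not s-gonal.
s = 10: P(10, 20) = 1540 and P(10, 21) = 1701; 1653 is not s-gonal.
s = 11: P(11, 19) = 1558 and P(11, 20) = 1730; 1653 is not s-gonal.
Hits: s ∈ {3} → 1.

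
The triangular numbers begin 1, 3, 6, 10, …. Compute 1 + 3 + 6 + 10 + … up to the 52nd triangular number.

24804

Σ i(i+1)/2 = (Σi² + Σi) / 2 over i = 1..52.
Σi = 1378 and Σi² = 48230.
(1·48230 + 1·1378) / 2 = 49608/2 = 24804.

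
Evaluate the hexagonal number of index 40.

The 40th hexagonal number is n(2n−1) with n = 40.
40·(2·40 − 1) = 40·79 = 3160.

3160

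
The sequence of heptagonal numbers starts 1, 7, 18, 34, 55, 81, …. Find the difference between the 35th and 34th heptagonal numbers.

171

Consecutive heptagonal numbers differ by 5n − 4: here 5·35 − 4 = 171.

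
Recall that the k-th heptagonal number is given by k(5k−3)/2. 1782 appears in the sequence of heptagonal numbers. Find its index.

Set n(5n−3)/2 = 1782, giving 5n² − 3n − 3564 = 0.
The discriminant is 9 + 40·1782 = 71289, and √71289 = 267.
So n = (3 + 267) / 10 = 270/10 = 27.

27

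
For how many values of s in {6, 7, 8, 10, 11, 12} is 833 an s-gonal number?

2

s = 6: P(6, 20) = 780 and P(6, 21) = 861; 833 is not s-gonal.
s = 7: P(7, 18) = 783 and P(7, 19) = 874; 833 is not s-gonal.
s = 8: P(8, 17) = 833. ✓
s = 10: P(10, 14) = 742 and P(10, 15) = 855; 833 is not s-gonal.
s = 11: P(11, 14) = 833. ✓
s = 12: P(12, 13) = 793 and P(12, 14) = 924; 833 is not s-gonal.
Hits: s ∈ {8, 11} → 2.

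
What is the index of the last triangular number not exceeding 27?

6

Solve n(n+1)/2 ≤ 27 for integer n.
n = 6 gives 21 ≤ 27, while n = 7 gives 28 > 27; so the answer is index 6.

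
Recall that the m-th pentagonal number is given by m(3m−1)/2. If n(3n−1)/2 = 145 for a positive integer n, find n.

10

Set n(3n−1)/2 = 145, giving 3n² − n − 290 = 0.
So n = (1 + 59) / 6 = 60/6 = 10.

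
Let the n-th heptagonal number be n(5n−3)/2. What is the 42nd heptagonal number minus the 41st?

Consecutive heptagonal numbers differ by 5n − 4: here 5·42 − 4 = 206.

206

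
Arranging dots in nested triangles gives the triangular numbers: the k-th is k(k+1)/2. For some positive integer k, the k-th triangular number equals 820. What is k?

40

Set n(n+1)/2 = 820, giving n² + n − 1640 = 0.
The discriminant is 1 + 8·820 = 6561, and √6561 = 81.
So n = (-1 + 81) / 2 = 80/2 = 40.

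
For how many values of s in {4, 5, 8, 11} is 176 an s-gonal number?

s = 4: P(4, 13) = 169 and P(4, 14) = 196; 176 is not s-gonal.
s = 5: P(5, 11) = 176. ✓
s = 8: P(8, 8) = 176. ✓
s = 11: P(11, 6) = 141 and P(11, 7) = 196; 176 is not s-gonal.
Hits: s ∈ {5, 8} → 2.

2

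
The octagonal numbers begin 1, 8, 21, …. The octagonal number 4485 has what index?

Set n(3n−2) = 4485, giving 3n² − 2n − 4485 = 0.
So n = (2 + 232) / 6 = 234/6 = 39.

39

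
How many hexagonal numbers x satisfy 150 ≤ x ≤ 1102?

The n-th hexagonal number is n(2n−1).
Smallest index with value ≥ 150: n = 9 (giving 153).
Largest index with value ≤ 1102: n = 23 (giving 1035).
Indices 9 through 23: 15 terms.

15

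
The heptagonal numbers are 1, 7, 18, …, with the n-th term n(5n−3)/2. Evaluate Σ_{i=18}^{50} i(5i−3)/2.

101167

Σ i(5i−3)/2 = (5Σi² − 3Σi) / 2 over i = 18..50.
Σi = 1275 − 153 = 1122 and Σi² = 42925 − 1785 = 41140.
(5·41140 − 3·1122) / 2 = 202334/2 = 101167.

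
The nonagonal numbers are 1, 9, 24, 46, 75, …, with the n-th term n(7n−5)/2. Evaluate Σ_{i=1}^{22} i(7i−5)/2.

Σ i(7i−5)/2 = (7Σi² − 5Σi) / 2 over i = 1..22.
Σi = 253 and Σi² = 3795.
(7·3795 − 5·253) / 2 = 25300/2 = 12650.

12650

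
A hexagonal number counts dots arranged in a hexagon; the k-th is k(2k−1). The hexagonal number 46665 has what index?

Set n(2n−1) = 46665, giving 2n² − n − 46665 = 0.
The discriminant is 1 + 8·46665 = 373321, and √373321 = 611.
So n = (1 + 611) / 4 = 612/4 = 153.

153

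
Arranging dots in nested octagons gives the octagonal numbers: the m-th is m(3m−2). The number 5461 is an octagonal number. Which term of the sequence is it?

43

Set n(3n−2) = 5461, giving 3n² − 2n − 5461 = 0.
The discriminant is 4 + 12·5461 = 65536, and √65536 = 256.
So n = (2 + 256) / 6 = 258/6 = 43.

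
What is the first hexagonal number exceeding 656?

703

Solve n(2n−1) > 656 for integer n.
The largest n with value ≤ 656 is 18 (since 630 ≤ 656 < 703), so the first above is n = 19, value 703.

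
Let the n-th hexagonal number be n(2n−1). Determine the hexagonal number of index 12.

The 12th hexagonal number is n(2n−1) with n = 12.
12·(2·12 − 1) = 12·23 = 276.

276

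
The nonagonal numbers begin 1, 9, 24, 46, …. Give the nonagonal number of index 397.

550639

The 397th nonagonal number is n(7n−5)/2 with n = 397.
397·(7·397 − 5)/2 = 397·2774/2 = 397·1387 = 550639.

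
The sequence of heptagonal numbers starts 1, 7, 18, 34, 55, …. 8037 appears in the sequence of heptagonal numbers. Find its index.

Set n(5n−3)/2 = 8037, giving 5n² − 3n − 16074 = 0.
So n = (3 + 567) / 10 = 570/10 = 57.

57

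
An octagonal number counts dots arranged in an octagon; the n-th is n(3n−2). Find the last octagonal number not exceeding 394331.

392408

Solve n(3n−2) ≤ 394331 for integer n.
n = 362 gives 392408 ≤ 394331, while n = 363 gives 394581 > 394331; so the answer is 392408.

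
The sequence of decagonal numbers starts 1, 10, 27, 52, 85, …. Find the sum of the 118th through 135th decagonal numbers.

Σ i(4i−3) = 4Σi² − 3Σi over i = 118..135.
Σi = 9180 − 6903 = 2277 and Σi² = 829260 − 540735 = 288525.
4·288525 − 3·2277 = 1147269.

1147269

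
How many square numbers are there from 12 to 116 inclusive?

The n-th square number is n².
Smallest index with value ≥ 12: n = 4 (giving 16).
Largest index with value ≤ 116: n = 10 (giving 100).
Indices 4 through 10: 7 terms.

7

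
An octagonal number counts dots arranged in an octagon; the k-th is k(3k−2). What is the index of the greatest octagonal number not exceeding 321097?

327

Solve n(3n−2) ≤ 321097 for integer n.
n = 327 gives 320133 ≤ 321097, while n = 328 gives 322096 > 321097; so the answer is index 327.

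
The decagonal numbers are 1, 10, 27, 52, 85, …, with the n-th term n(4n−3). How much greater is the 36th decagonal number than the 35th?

Consecutive decagonal numbers differ by 8n − 7: here 8·36 − 7 = 281.

281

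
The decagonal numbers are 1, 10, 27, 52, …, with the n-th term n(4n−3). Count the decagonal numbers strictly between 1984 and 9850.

The n-th decagonal number is n(4n−3).
Smallest index with value > 1984: n = 23 (giving 2047).
Largest index with value < 9850: n = 49 (giving 9457).
Indices 23 through 49: 27 terms.

27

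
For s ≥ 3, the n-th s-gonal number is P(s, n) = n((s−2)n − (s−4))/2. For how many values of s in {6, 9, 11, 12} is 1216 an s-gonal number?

2

s = 6: P(6, 24) = 1128 and P(6, 25) = 1225; 1216 is not s-gonal.
s = 9: P(9, 19) = 1216. ✓
s = 11: P(11, 16) = 1096 and P(11, 17) = 1241; 1216 is not s-gonal.
s = 12: P(12, 16) = 1216. ✓
Hits: s ∈ {9, 12} → 2.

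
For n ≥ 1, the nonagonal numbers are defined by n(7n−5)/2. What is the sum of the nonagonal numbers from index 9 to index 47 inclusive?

121576

Σ i(7i−5)/2 = (7Σi² − 5Σi) / 2 over i = 9..47.
Σi = 1128 − 36 = 1092 and Σi² = 35720 − 204 = 35516.
(7·35516 − 5·1092) / 2 = 243152/2 = 121576.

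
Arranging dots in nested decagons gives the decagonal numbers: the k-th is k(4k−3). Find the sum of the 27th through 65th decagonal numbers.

Σ i(4i−3) = 4Σi² − 3Σi over i = 27..65.
Σi = 2145 − 351 = 1794 and Σi² = 93665 − 6201 = 87464.
4·87464 − 3·1794 = 344474.

344474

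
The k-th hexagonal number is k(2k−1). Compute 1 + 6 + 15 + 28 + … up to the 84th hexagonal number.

398650

Σ i(2i−1) = 2Σi² − Σi over i = 1..84.
Σi = 3570 and Σi² = 201110.
2·201110 − 1·3570 = 398650.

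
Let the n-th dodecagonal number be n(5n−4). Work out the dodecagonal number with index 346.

The 346th dodecagonal number is n(5n−4) with n = 346.
346·(5·346 − 4) = 346·1726 = 597196.

597196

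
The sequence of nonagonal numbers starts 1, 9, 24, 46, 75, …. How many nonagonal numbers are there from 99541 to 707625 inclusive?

The n-th nonagonal number is n(7n−5)/2.
Smallest index with value ≥ 99541: n = 169 (giving 99541).
Largest index with value ≤ 707625: n = 450 (giving 707625).
Indices 169 through 450: 282 terms.

282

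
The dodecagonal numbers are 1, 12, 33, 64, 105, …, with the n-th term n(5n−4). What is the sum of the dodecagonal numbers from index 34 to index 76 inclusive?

674025

Σ i(5i−4) = 5Σi² − 4Σi over i = 34..76.
Σi = 2926 − 561 = 2365 and Σi² = 149226 − 12529 = 136697.
5·136697 − 4·2365 = 674025.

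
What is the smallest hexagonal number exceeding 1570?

Solve n(2n−1) > 1570 for integer n.
The largest n with value ≤ 1570 is 28 (since 1540 ≤ 1570 < 1653), so the first above is n = 29, value 1653.

1653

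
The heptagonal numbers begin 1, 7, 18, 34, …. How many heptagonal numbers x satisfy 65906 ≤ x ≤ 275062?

170

The n-th heptagonal number is n(5n−3)/2.
Smallest index with value ≥ 65906: n = 163 (giving 66178).
Largest index with value ≤ 275062: n = 332 (giving 275062).
Indices 163 through 332: 170 terms.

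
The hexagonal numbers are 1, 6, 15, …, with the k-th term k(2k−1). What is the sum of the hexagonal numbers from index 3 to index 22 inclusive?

7330

Σ i(2i−1) = 2Σi² − Σi over i = 3..22.
Σi = 253 − 3 = 250 and Σi² = 3795 − 5 = 3790.
2·3790 − 1·250 = 7330.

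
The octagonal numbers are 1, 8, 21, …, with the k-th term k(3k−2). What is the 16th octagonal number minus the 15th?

91

Consecutive octagonal numbers differ by 6n − 5: here 6·16 − 5 = 91.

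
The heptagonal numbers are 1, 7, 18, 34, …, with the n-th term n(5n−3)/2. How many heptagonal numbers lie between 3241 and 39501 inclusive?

The n-th heptagonal number is n(5n−3)/2.
Smallest index with value ≥ 3241: n = 37 (giving 3367).
Largest index with value ≤ 39501: n = 126 (giving 39501).
Indices 37 through 126: 90 terms.

90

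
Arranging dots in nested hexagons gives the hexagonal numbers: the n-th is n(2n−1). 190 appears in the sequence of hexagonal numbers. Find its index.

10

Set n(2n−1) = 190, giving 2n² − n − 190 = 0.
The discriminant is 1 + 8·190 = 1521, and √1521 = 39.
So n = (1 + 39) / 4 = 40/4 = 10.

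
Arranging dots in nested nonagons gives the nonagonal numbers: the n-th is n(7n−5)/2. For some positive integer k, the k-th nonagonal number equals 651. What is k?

Set n(7n−5)/2 = 651, giving 7n² − 5n − 1302 = 0.
The discriminant is 25 + 56·651 = 36481, and √36481 = 191.
So n = (5 + 191) / 14 = 196/14 = 14.

14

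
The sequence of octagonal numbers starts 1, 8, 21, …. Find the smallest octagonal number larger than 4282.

4485

Solve n(3n−2) > 4282 for integer n.
The largest n with value ≤ 4282 is 38 (since 4256 ≤ 4282 < 4485), so the first above is n = 39, value 4485.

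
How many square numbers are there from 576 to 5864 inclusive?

The n-th square number is n².
Smallest index with value ≥ 576: n = 24 (giving 576).
Largest index with value ≤ 5864: n = 76 (giving 5776).
Indices 24 through 76: 53 terms.

53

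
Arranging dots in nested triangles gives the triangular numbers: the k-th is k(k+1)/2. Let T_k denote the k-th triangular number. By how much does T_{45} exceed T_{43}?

89

45·46/2 = 1035 and 43·44/2 = 946.
Difference: 1035 − 946 = 89.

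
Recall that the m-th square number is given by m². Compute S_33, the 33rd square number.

33² = 1089.

1089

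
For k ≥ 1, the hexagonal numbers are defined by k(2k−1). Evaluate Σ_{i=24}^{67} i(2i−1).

Σ i(2i−1) = 2Σi² − Σi over i = 24..67.
Σi = 2278 − 276 = 2002 and Σi² = 102510 − 4324 = 98186.
2·98186 − 1·2002 = 194370.

194370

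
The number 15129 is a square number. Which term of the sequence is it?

We need n² = 15129, so n = √15129 = 123.
Check: 123² = 15129. ✓

123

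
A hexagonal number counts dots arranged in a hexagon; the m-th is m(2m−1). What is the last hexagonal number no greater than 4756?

4753

Solve n(2n−1) ≤ 4756 for integer n.
n = 49 gives 4753 ≤ 4756, while n = 50 gives 4950 > 4756; so the answer is 4753.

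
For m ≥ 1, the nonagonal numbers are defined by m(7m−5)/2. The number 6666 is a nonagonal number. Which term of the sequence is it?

44

Set n(7n−5)/2 = 6666, giving 7n² − 5n − 13332 = 0.
So n = (5 + 611) / 14 = 616/14 = 44.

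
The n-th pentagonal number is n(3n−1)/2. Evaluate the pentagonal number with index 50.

3725

The 50th pentagonal number is n(3n−1)/2 with n = 50.
50·(3·50 − 1)/2 = 50·149/2 = 3725.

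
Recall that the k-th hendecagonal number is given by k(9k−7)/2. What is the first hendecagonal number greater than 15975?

15990

Solve n(9n−7)/2 > 15975 for integer n.
The largest n with value ≤ 15975 is 59 (since 15458 ≤ 15975 < 15990), so the first above is n = 60, value 15990.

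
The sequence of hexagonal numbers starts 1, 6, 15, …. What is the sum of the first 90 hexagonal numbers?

Σ i(2i−1) = 2Σi² − Σi over i = 1..90.
Σi = 4095 and Σi² = 247065.
2·247065 − 1·4095 = 490035.

490035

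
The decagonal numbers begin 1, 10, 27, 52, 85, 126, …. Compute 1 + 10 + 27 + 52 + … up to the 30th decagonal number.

36425

Σ i(4i−3) = 4Σi² − 3Σi over i = 1..30.
Σi = 465 and Σi² = 9455.
4·9455 − 3·465 = 36425.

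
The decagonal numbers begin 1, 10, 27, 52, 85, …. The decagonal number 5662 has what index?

Set n(4n−3) = 5662, giving 4n² − 3n − 5662 = 0.
The discriminant is 9 + 16·5662 = 90601, and √90601 = 301.
So n = (3 + 301) / 8 = 304/8 = 38.

38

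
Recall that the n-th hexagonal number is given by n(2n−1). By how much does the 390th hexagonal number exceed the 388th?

3110

390·(2·390 − 1) = 303810 and 388·(2·388 − 1) = 300700.
Difference: 303810 − 300700 = 3110.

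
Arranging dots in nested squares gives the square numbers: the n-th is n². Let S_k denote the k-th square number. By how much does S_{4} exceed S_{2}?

12

4² = 16 and 2² = 4.
Difference: 16 − 4 = 12.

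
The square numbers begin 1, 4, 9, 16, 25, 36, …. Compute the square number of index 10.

100

The 10th square number is n² with n = 10.
10² = 100.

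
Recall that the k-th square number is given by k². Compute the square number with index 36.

The 36th square number is n² with n = 36.
36² = 1296.

1296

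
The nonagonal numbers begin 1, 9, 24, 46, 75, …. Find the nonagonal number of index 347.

The 347th nonagonal number is n(7n−5)/2 with n = 347.
347·(7·347 − 5)/2 = 347·2424/2 = 347·1212 = 420564.

420564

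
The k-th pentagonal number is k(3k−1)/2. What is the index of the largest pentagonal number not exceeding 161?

Solve n(3n−1)/2 ≤ 161 for integer n.
n = 10 gives 145 ≤ 161, while n = 11 gives 176 > 161; so the answer is index 10.

10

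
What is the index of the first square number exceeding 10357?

Solve n² > 10357 for integer n.
The largest n with value ≤ 10357 is 101 (since 10201 ≤ 10357 < 10404), so the first above is n = 102, value 10404.

102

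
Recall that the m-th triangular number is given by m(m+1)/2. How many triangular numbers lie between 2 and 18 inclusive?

4

The n-th triangular number is n(n+1)/2.
Smallest index with value ≥ 2: n = 2 (giving 3).
Largest index with value ≤ 18: n = 5 (giving 15).
Indices 2 through 5: 4 terms.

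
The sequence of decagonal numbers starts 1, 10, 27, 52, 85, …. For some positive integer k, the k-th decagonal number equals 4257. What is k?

33

Set n(4n−3) = 4257, giving 4n² − 3n − 4257 = 0.
The discriminant is 9 + 16·4257 = 68121, and √68121 = 261.
So n = (3 + 261) / 8 = 264/8 = 33.
Check: 33·(4·33 − 3) = 4257. ✓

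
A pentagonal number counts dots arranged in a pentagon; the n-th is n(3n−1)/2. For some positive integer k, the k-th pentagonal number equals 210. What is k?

12

Set n(3n−1)/2 = 210, giving 3n² − n − 420 = 0.
The discriminant is 1 + 24·210 = 5041, and √5041 = 71.
So n = (1 + 71) / 6 = 72/6 = 12.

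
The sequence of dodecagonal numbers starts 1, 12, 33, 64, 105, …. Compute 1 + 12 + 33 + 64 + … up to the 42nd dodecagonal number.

Σ i(5i−4) = 5Σi² − 4Σi over i = 1..42.
Σi = 903 and Σi² = 25585.
5·25585 − 4·903 = 124313.

124313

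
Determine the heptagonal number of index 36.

The 36th heptagonal number is n(5n−3)/2 with n = 36.
36·(5·36 − 3)/2 = 36·177/2 = 3186.

3186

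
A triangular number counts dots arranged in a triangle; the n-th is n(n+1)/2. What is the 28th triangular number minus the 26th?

28·29/2 = 406 and 26·27/2 = 351.
Difference: 406 − 351 = 55.

55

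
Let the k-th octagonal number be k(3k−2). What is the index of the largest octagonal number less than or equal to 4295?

Solve n(3n−2) ≤ 4295 for integer n.
n = 38 gives 4256 ≤ 4295, while n = 39 gives 4485 > 4295; so the answer is index 38.

38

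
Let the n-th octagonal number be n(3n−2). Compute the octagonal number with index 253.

The 253rd octagonal number is n(3n−2) with n = 253.
253·(3·253 − 2) = 253·757 = 191521.

191521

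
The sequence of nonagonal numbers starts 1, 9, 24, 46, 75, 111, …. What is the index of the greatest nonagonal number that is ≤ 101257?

Solve n(7n−5)/2 ≤ 101257 for integer n.
n = 170 gives 100725 ≤ 101257, while n = 171 gives 101916 > 101257; so the answer is index 170.

170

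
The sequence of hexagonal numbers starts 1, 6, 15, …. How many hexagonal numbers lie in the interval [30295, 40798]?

The n-th hexagonal number is n(2n−1).
Smallest index with value ≥ 30295: n = 124 (giving 30628).
Largest index with value ≤ 40798: n = 143 (giving 40755).
Indices 124 through 143: 20 terms.

20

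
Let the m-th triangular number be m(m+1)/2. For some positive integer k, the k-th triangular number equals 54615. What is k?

330

Set n(n+1)/2 = 54615, giving n² + n − 109230 = 0.
The discriminant is 1 + 8·54615 = 436921, and √436921 = 661.
So n = (-1 + 661) / 2 = 660/2 = 330.
Check: 330·331/2 = 54615. ✓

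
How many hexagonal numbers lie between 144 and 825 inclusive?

The n-th hexagonal number is n(2n−1).
Smallest index with value ≥ 144: n = 9 (giving 153).
Largest index with value ≤ 825: n = 20 (giving 780).
Indices 9 through 20: 12 terms.

12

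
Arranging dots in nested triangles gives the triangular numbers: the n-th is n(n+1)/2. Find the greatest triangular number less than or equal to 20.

Solve n(n+1)/2 ≤ 20 for integer n.
n = 5 gives 15 ≤ 20, while n = 6 gives 21 > 20; so the answer is 15.

15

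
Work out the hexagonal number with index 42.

3486

The 42nd hexagonal number is n(2n−1) with n = 42.
42·(2·42 − 1) = 42·83 = 3486.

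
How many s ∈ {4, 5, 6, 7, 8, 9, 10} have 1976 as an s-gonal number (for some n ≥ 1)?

s = 4: P(4, 44) = 1936 and P(4, 45) = 2025; 1976 is not s-gonal.
s = 5: P(5, 36) = 1926 and P(5, 37) = 2035; 1976 is not s-gonal.
s = 6: P(6, 31) = 1891 and P(6, 32) = 2016; 1976 is not s-gonal.
s = 7: P(7, 28) = 1918 and P(7, 29) = 2059; 1976 is not s-gonal.
s = 8: P(8, 26) = 1976. ✓
s = 9: P(9, 24) = 1956 and P(9, 25) = 2125; 1976 is not s-gonal.
s = 10: P(10, 22) = 1870 and P(10, 23) = 2047; 1976 is not s-gonal.
Hits: s ∈ {8} → 1.

1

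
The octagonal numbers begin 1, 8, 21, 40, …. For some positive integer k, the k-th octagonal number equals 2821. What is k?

Set n(3n−2) = 2821, giving 3n² − 2n − 2821 = 0.
The discriminant is 4 + 12·2821 = 33856, and √33856 = 184.
So n = (2 + 184) / 6 = 186/6 = 31.

31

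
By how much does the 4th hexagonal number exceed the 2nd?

4·(2·4 − 1) = 28 and 2·(2·2 − 1) = 6.
Difference: 28 − 6 = 22.

22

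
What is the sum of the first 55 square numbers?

Σ_{i=1}^{55} i² = 55·56·111/6 = 56980.

56980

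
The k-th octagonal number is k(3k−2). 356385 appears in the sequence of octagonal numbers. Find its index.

Set n(3n−2) = 356385, giving 3n² − 2n − 356385 = 0.
So n = (2 + 2068) / 6 = 2070/6 = 345.

345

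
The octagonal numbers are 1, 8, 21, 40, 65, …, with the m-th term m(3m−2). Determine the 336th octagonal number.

The 336th octagonal number is n(3n−2) with n = 336.
336·(3·336 − 2) = 336·1006 = 338016.

338016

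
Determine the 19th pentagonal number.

The 19th pentagonal number is n(3n−1)/2 with n = 19.
19·(3·19 − 1)/2 = 19·56/2 = 19·28 = 532.

532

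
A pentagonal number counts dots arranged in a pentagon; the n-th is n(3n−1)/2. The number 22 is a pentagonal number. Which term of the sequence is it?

4

Set n(3n−1)/2 = 22, giving 3n² − n − 44 = 0.
The discriminant is 1 + 24·22 = 529, and √529 = 23.
So n = (1 + 23) / 6 = 24/6 = 4.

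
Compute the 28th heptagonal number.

1918

The 28th heptagonal number is n(5n−3)/2 with n = 28.
28·(5·28 − 3)/2 = 28·137/2 = 1918.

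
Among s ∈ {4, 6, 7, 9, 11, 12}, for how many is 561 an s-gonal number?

s = 4: P(4, 23) = 529 and P(4, 24) = 576; 561 is not s-gonal.
s = 6: P(6, 17) = 561. ✓
s = 7: P(7, 15) = 540 and P(7, 16) = 616; 561 is not s-gonal.
s = 9: P(9, 13) = 559 and P(9, 14) = 651; 561 is not s-gonal.
s = 11: P(11, 11) = 506 and P(11, 12) = 606; 561 is not s-gonal.
s = 12: P(12, 11) = 561. ✓
Hits: s ∈ {6, 12} → 2.

2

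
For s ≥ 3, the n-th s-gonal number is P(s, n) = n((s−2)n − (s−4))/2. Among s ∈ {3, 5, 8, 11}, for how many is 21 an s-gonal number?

2

s = 3: P(3, 6) = 21. ✓
s = 5: P(5, 3) = 12 and P(5, 4) = 22; 21 is not s-gonal.
s = 8: P(8, 3) = 21. ✓
s = 11: P(11, 2) = 11 and P(11, 3) = 30; 21 is not s-gonal.
Hits: s ∈ {3, 8} → 2.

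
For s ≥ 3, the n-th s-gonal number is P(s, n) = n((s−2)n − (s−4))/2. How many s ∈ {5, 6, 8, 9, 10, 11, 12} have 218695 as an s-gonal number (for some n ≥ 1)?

1

s = 5: P(5, 382) = 218695. ✓
s = 6: P(6, 330) = 217470 and P(6, 331) = 218791; 218695 is not s-gonal.
s = 8: P(8, 270) = 218160 and P(8, 271) = 219781; 218695 is not s-gonal.
s = 9: P(9, 250) = 218125 and P(9, 251) = 219876; 218695 is not s-gonal.
s = 10: P(10, 234) = 218322 and P(10, 235) = 220195; 218695 is not s-gonal.
s = 11: P(11, 220) = 217030 and P(11, 221) = 219011; 218695 is not s-gonal.
s = 12: P(12, 209) = 217569 and P(12, 210) = 219660; 218695 is not s-gonal.
Hits: s ∈ {5} → 1.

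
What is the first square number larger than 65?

81

Solve n² > 65 for integer n.
The largest n with value ≤ 65 is 8 (since 64 ≤ 65 < 81), so the first above is n = 9, value 81.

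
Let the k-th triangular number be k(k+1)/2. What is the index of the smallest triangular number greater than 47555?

Solve n(n+1)/2 > 47555 for integer n.
The largest n with value ≤ 47555 is 307 (since 47278 ≤ 47555 < 47586), so the first above is n = 308, value 47586.

308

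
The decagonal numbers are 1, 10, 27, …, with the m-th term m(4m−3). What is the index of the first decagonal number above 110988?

167

Solve n(4n−3) > 110988 for integer n.
The largest n with value ≤ 110988 is 166 (since 109726 ≤ 110988 < 111055), so the first above is n = 167, value 111055.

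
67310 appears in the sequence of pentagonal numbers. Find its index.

Set n(3n−1)/2 = 67310, giving 3n² − n − 134620 = 0.
So n = (1 + 1271) / 6 = 1272/6 = 212.

212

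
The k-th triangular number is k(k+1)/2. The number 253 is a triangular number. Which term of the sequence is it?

22

Set n(n+1)/2 = 253, giving n² + n − 506 = 0.
So n = (-1 + 45) / 2 = 44/2 = 22.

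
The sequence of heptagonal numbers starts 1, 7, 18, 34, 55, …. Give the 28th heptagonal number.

The 28th heptagonal number is n(5n−3)/2 with n = 28.
28·(5·28 − 3)/2 = 28·137/2 = 1918.

1918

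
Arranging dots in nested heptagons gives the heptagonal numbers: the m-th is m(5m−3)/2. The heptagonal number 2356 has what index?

Set n(5n−3)/2 = 2356, giving 5n² − 3n − 4712 = 0.
The discriminant is 9 + 40·2356 = 94249, and √94249 = 307.
So n = (3 + 307) / 10 = 310/10 = 31.

31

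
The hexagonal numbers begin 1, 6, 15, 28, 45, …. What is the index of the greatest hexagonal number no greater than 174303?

295

Solve n(2n−1) ≤ 174303 for integer n.
n = 295 gives 173755 ≤ 174303, while n = 296 gives 174936 > 174303; so the answer is index 295.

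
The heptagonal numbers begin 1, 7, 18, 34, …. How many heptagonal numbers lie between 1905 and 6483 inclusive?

The n-th heptagonal number is n(5n−3)/2.
Smallest index with value ≥ 1905: n = 28 (giving 1918).
Largest index with value ≤ 6483: n = 51 (giving 6426).
Indices 28 through 51: 24 terms.

24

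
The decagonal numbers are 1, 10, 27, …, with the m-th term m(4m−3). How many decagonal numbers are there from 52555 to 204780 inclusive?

The n-th decagonal number is n(4n−3).
Smallest index with value ≥ 52555: n = 115 (giving 52555).
Largest index with value ≤ 204780: n = 226 (giving 203626).
Indices 115 through 226: 112 terms.

112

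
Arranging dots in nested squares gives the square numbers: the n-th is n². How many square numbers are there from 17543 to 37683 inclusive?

62

The n-th square number is n².
Smallest index with value ≥ 17543: n = 133 (giving 17689).
Largest index with value ≤ 37683: n = 194 (giving 37636).
Indices 133 through 194: 62 terms.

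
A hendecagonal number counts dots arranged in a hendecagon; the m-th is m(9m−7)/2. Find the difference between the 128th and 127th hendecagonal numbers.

Consecutive hendecagonal numbers differ by 9n − 8: here 9·128 − 8 = 1144.

1144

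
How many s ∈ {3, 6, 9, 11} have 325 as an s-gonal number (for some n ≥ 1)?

s = 3: P(3, 25) = 325. ✓
s = 6: P(6, 13) = 325. ✓
s = 9: P(9, 10) = 325. ✓
s = 11: P(11, 8) = 260 and P(11, 9) = 333; 325 is not s-gonal.
Hits: s ∈ {3, 6, 9} → 3.

3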